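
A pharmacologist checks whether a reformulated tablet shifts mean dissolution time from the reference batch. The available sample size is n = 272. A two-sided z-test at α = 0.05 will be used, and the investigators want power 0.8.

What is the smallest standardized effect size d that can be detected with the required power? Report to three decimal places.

Need Φ(δ − 1.960) = 0.8, so δ = 1.960 + 0.842 = 2.802.
(The second rejection-region term Φ(−δ − z_{α/2}) is negligible and dropped.)
δ = d·√n ⇒ d = δ/√n = 2.802/√272 = 0.1699.

d ≈ 0.170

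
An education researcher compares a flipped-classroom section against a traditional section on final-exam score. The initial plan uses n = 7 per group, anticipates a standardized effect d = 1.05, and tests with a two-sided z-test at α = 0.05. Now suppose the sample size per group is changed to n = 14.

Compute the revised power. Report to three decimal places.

Power ≈ 0.793

With n = 14 per group: δ = d·√(n/2) = 1.05 × √(14/2) = 2.7780. Critical value z_{0.025} = 1.960.
Revised power = Φ(δ − 1.960) + Φ(−δ − 1.960) = Φ(0.818) + Φ(-4.738) = 0.7933 + 0.0000 = 0.7933.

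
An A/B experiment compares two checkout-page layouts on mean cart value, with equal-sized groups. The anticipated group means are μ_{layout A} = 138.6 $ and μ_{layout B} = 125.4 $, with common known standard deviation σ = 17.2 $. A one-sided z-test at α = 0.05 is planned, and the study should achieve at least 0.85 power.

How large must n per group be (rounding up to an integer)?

n = 25 per group

Standardized effect: d = |μ_{layout A} − μ_{layout B}| / σ = |138.6 − 125.4| / 17.2 = 0.7674
For power 0.85 need Φ(δ − z_{0.05}) = 0.85, so δ = z_{0.05} + z_{0.15} = 1.645 + 1.036 = 2.681.
δ = d·√(n/2) ⇒ n = 2(δ/d)² = 2 × (2.681 / 0.7674)² = 24.41.
Round up to the next whole unit.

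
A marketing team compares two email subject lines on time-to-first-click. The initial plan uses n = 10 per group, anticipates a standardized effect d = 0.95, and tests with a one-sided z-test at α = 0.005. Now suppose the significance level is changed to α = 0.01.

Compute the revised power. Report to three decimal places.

Power ≈ 0.420

δ = d·√(n/2) = 0.95 × √(10/2) = 2.1243 (unchanged). New critical value: z_{0.01} = 2.326.
Revised power = P(Z > 2.326 − δ) = Φ(-0.202) = 0.4199.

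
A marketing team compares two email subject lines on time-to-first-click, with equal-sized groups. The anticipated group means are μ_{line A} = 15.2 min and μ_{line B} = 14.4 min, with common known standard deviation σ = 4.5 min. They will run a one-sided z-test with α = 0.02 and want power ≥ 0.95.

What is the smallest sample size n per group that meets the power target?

n = 866 per group

Standardized effect: d = |μ_{line A} − μ_{line B}| / σ = |15.2 − 14.4| / 4.5 = 0.1778
Set Φ(δ − 2.054) = 0.95; then δ − 2.054 = Φ⁻¹(0.95) = 1.645, giving δ = 3.699.
δ = d·√(n/2) ⇒ n = 2(δ/d)² = 2 × (3.699 / 0.1778)² = 865.67.
Rounding up, n = 866 per group.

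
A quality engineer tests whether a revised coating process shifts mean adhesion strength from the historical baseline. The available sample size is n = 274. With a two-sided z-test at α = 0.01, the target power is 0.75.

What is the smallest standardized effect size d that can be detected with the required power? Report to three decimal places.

d ≈ 0.196

Required noncentrality: δ = z_{0.005} + z_{0.25} = 2.576 + 0.674 = 3.250.
(Lower-tail contribution to power is negligible for δ > 0.)
δ = d·√n ⇒ d = δ/√n = 3.250/√274 = 0.1964.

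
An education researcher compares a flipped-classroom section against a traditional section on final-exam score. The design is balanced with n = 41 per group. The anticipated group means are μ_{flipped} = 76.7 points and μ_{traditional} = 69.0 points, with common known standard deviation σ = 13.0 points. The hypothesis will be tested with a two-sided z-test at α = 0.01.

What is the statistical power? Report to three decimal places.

Power ≈ 0.542

Standardized effect: d = |μ_{flipped} − μ_{traditional}| / σ = |76.7 − 69.0| / 13.0 = 0.5923
Noncentrality parameter: δ = d·√(n/2) = 0.5923 × √(41/2) = 2.6818
Two-sided α = 0.01 → critical value z_{0.005} = 2.576.
Power = Φ(δ − 2.576) + Φ(−δ − 2.576) = Φ(0.106) + Φ(-5.258) = 0.5422 + 0.0000 = 0.5422.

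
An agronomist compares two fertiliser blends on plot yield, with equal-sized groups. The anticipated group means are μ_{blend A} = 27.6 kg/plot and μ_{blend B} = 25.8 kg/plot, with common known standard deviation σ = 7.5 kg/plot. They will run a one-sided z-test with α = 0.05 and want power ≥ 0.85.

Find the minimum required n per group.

Standardized effect: d = |μ_{blend A} − μ_{blend B}| / σ = |27.6 − 25.8| / 7.5 = 0.2400
Set Φ(δ − 1.645) = 0.85; then δ − 1.645 = Φ⁻¹(0.85) = 1.036, giving δ = 2.681.
δ = d·√(n/2) ⇒ n = 2(δ/d)² = 2 × (2.681 / 0.2400)² = 249.63.
Rounding up, n = 250 per group.

n = 250 per group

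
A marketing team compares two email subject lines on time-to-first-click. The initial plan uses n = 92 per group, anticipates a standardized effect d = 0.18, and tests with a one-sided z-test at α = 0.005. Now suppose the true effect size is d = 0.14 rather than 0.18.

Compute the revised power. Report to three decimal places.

Power ≈ 0.052

With d = 0.14: δ = d·√(n/2) = 0.14 × √(92/2) = 0.9495. Critical value z_{0.005} = 2.576.
Revised power = P(Z > 2.576 − δ) = Φ(-1.626) = 0.0519.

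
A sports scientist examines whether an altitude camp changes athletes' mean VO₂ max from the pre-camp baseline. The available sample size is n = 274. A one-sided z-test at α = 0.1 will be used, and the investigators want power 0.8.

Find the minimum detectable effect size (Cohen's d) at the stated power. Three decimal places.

d ≈ 0.128

Need Φ(δ − 1.282) = 0.8, so δ = 1.282 + 0.842 = 2.123.
δ = d·√n ⇒ d = δ/√n = 2.123/√274 = 0.1283.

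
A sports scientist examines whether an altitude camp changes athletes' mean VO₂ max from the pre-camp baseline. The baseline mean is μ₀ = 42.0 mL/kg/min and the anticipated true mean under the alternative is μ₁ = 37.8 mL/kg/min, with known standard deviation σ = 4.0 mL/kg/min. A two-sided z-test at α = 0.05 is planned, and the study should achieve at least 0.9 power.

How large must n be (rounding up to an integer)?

n = 10

Standardized effect: d = |μ₁ − μ₀| / σ = |37.8 − 42.0| / 4.0 = 1.0500
Set Φ(δ − 1.960) = 0.9; then δ − 1.960 = Φ⁻¹(0.9) = 1.282, giving δ = 3.242.
(Ignoring the negligible lower-tail rejection probability gives the usual closed-form inversion.)
δ = d·√n ⇒ n = (δ/d)² = (3.242 / 1.0500)² = 9.53.
Rounding up, n = 10.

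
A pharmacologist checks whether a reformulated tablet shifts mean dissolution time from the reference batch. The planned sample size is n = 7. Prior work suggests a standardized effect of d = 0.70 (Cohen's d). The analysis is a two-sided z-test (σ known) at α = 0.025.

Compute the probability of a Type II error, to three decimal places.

Noncentrality parameter: δ = d·√n = 0.70 × √7 = 1.8520
Two-sided α = 0.025 → critical value z_{0.0125} = 2.241.
Power = Φ(δ − 2.241) + Φ(−δ − 2.241) = Φ(-0.389) + Φ(-4.093) = 0.3485 + 0.0000 = 0.3485.
Type II error: β = 1 − power = 1 − 0.3485 = 0.6515.

β ≈ 0.651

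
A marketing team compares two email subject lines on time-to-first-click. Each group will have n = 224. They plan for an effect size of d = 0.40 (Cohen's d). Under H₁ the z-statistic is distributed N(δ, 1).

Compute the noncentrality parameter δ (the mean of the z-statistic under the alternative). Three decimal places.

δ ≈ 4.233

The noncentrality parameter scales effect size by the design's sample-size factor: δ = d·√(n/2) = 0.40 × √(224/2) = 4.2332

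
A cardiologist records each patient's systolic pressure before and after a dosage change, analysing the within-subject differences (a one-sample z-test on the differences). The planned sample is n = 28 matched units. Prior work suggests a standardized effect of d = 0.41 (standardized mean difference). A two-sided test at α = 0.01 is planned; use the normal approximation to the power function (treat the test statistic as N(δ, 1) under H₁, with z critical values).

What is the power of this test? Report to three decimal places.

Noncentrality parameter: δ = d·√n = 0.41 × √28 = 2.1695
Critical value for a two-sided test at α = 0.01: z_{α/2} = 2.576.
Power = Φ(δ − 2.576) + Φ(−δ − 2.576) = Φ(-0.406) + Φ(-4.745) = 0.3423 + 0.0000 = 0.3423.

Power ≈ 0.342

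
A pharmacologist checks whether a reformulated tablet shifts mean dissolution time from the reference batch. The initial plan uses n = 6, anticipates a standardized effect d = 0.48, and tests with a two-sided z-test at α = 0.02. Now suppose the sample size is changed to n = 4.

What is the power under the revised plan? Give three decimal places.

With n = 4: δ = d·√n = 0.48 × √4 = 0.9600. Critical value z_{0.01} = 2.326.
Revised power = Φ(δ − 2.326) + Φ(−δ − 2.326) = Φ(-1.366) + Φ(-3.286) = 0.0859 + 0.0005 = 0.0864.

Power ≈ 0.086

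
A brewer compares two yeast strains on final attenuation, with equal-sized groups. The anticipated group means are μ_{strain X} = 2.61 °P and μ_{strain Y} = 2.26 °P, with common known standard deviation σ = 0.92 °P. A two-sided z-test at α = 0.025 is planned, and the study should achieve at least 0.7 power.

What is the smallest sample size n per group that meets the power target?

n = 106 per group

Standardized effect: d = |μ_{strain X} − μ_{strain Y}| / σ = |2.61 − 2.26| / 0.92 = 0.3804
Set Φ(δ − 2.241) = 0.7; then δ − 2.241 = Φ⁻¹(0.7) = 0.524, giving δ = 2.766.
(The Φ(−δ − z_{α/2}) term is vanishingly small for δ > 0 and is dropped in the standard sample-size formula.)
δ = d·√(n/2) ⇒ n = 2(δ/d)² = 2 × (2.766 / 0.3804)² = 105.71.
Rounding up, n = 106 per group.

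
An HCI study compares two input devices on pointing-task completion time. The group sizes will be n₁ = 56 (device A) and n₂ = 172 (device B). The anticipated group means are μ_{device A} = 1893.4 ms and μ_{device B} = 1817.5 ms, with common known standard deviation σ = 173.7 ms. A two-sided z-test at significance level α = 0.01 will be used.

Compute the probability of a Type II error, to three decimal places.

Standardized effect: d = |μ_{device A} − μ_{device B}| / σ = |1893.4 − 1817.5| / 173.7 = 0.4370
Noncentrality parameter: δ = d / √(1/n₁ + 1/n₂) = 0.4370 / √(1/56 + 1/172) = 2.8401
Critical value for a two-sided test at α = 0.01: z_{α/2} = 2.576.
Power = Φ(δ − 2.576) + Φ(−δ − 2.576) = Φ(0.264) + Φ(-5.416) = 0.6042 + 0.0000 = 0.6042.
Type II error: β = 1 − power = 1 − 0.6042 = 0.3958.

β ≈ 0.396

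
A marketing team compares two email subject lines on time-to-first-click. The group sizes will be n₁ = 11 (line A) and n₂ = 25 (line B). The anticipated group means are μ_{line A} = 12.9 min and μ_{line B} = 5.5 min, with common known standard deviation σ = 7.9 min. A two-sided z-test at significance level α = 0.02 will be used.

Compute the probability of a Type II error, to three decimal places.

β ≈ 0.396

Standardized effect: d = |μ_{line A} − μ_{line B}| / σ = |12.9 − 5.5| / 7.9 = 0.9367
Noncentrality parameter: λ = d / √(1/n₁ + 1/n₂) = 0.9367 / √(1/11 + 1/25) = 2.5889
Critical value for a two-sided test at α = 0.02: z_{α/2} = 2.326.
Power = Φ(λ − 2.326) + Φ(−λ − 2.326) = Φ(0.263) + Φ(-4.915) = 0.6036 + 0.0000 = 0.6036.
Type II error: β = 1 − power = 1 − 0.6036 = 0.3964.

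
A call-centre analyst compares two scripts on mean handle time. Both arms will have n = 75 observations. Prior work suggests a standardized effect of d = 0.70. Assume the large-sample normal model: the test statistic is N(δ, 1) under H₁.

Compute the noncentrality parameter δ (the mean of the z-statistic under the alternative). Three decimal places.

δ ≈ 4.287

δ = d·√(n/2) = 0.70 × √(75/2) = 4.2866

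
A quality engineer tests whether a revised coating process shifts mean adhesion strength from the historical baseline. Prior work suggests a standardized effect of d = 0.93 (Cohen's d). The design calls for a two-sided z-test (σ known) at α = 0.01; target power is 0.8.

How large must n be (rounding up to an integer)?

For power 0.8 need Φ(δ − z_{0.005}) = 0.8, so δ = z_{0.005} + z_{0.20} = 2.576 + 0.842 = 3.417.
(The Φ(−δ − z_{α/2}) term is vanishingly small for δ > 0 and is dropped in the standard sample-size formula.)
δ = d·√n ⇒ n = (δ/d)² = (3.417 / 0.93)² = 13.50.
Round up to the next whole unit.

n = 14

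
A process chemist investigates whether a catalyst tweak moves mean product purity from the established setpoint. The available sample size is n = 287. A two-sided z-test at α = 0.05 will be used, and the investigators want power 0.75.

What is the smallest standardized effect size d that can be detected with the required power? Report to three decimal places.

d ≈ 0.156

Need Φ(δ − 1.960) = 0.75, so δ = 1.960 + 0.674 = 2.634.
(Lower-tail contribution to power is negligible for δ > 0.)
δ = d·√n ⇒ d = δ/√n = 2.634/√287 = 0.1555.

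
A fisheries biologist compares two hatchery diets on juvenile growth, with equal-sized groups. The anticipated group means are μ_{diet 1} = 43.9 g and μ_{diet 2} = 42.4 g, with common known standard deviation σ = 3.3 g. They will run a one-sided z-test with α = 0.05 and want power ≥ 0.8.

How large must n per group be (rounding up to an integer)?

Standardized effect: d = |μ_{diet 1} − μ_{diet 2}| / σ = |43.9 − 42.4| / 3.3 = 0.4545
For power 0.8 need Φ(δ − z_{0.05}) = 0.8, so δ = z_{0.05} + z_{0.20} = 1.645 + 0.842 = 2.486.
δ = d·√(n/2) ⇒ n = 2(δ/d)² = 2 × (2.486 / 0.4545)² = 59.85.
Round up to the next whole unit.

n = 60 per group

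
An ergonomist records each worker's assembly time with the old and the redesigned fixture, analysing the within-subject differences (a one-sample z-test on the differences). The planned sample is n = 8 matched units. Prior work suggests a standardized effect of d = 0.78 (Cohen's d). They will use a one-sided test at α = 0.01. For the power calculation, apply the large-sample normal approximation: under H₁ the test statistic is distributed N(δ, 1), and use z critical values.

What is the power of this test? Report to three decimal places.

Noncentrality parameter: δ = d·√n = 0.78 × √8 = 2.2062
One-sided α = 0.01 → critical value z_{0.01} = 2.326.
Power = P(Z > 2.326 − δ) = Φ(-0.120) = 0.4522.

Power ≈ 0.452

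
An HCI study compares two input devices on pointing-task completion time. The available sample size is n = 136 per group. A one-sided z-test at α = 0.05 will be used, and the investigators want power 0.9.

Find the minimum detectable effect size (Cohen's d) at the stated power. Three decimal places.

d ≈ 0.355

Required noncentrality: δ = z_{0.05} + z_{0.10} = 1.645 + 1.282 = 2.926.
δ = d·√(n/2) ⇒ d = δ/√(n/2) = 2.926/√(136/2) = 0.3549.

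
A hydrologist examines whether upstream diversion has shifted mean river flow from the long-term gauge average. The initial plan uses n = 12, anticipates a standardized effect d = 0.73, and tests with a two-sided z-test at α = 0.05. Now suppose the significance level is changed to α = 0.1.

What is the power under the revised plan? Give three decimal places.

δ = d·√n = 0.73 × √12 = 2.5288 (unchanged). New critical value: z_{0.05} = 1.645.
Revised power = Φ(δ − 1.645) + Φ(−δ − 1.645) = Φ(0.884) + Φ(-4.174) = 0.8116 + 0.0000 = 0.8117.

Power ≈ 0.812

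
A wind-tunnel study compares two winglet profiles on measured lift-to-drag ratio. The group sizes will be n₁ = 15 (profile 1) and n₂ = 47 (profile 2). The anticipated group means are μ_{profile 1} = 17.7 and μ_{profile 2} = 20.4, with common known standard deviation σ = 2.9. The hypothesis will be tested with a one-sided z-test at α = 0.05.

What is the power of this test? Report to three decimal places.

Standardized effect: d = |μ_{profile 1} − μ_{profile 2}| / σ = |17.7 − 20.4| / 2.9 = 0.9310
Noncentrality parameter: δ = d / √(1/n₁ + 1/n₂) = 0.9310 / √(1/15 + 1/47) = 3.1395
One-sided α = 0.05 → critical value z_{0.05} = 1.645.
Power = P(Z > 1.645 − δ) = Φ(1.495) = 0.9325.

Power ≈ 0.933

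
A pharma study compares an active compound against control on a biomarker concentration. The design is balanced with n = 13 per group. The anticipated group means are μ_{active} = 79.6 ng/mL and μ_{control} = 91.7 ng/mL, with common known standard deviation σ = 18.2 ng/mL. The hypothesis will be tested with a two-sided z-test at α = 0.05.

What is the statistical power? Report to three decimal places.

Power ≈ 0.396

Standardized effect: d = |μ_{active} − μ_{control}| / σ = |79.6 − 91.7| / 18.2 = 0.6648
Noncentrality parameter: δ = d·√(n/2) = 0.6648 × √(13/2) = 1.6950
Critical value for a two-sided test at α = 0.05: z_{α/2} = 1.960.
Power = Φ(δ − 1.960) + Φ(−δ − 1.960) = Φ(-0.265) + Φ(-3.655) = 0.3955 + 0.0001 = 0.3956.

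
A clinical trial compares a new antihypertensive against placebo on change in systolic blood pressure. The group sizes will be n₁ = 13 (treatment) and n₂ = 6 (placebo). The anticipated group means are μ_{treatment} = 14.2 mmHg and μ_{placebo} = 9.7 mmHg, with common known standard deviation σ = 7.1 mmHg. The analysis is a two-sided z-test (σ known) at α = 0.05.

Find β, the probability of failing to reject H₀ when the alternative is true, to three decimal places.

β ≈ 0.750

Standardized effect: d = |μ_{treatment} − μ_{placebo}| / σ = |14.2 − 9.7| / 7.1 = 0.6338
Noncentrality parameter: λ = d / √(1/n₁ + 1/n₂) = 0.6338 / √(1/13 + 1/6) = 1.2842
Critical value for a two-sided test at α = 0.05: z_{α/2} = 1.960.
Power = Φ(λ − 1.960) + Φ(−λ − 1.960) = Φ(-0.676) + Φ(-3.244) = 0.2496 + 0.0006 = 0.2502.
Type II error: β = 1 − power = 1 − 0.2502 = 0.7498.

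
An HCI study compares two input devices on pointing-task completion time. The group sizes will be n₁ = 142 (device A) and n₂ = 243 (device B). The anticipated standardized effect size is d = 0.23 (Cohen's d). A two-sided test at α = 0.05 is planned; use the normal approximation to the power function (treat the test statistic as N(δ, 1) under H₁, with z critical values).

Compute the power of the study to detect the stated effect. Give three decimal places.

Power ≈ 0.586

Noncentrality parameter: δ = d / √(1/n₁ + 1/n₂) = 0.23 / √(1/142 + 1/243) = 2.1774
Critical value for a two-sided test at α = 0.05: z_{α/2} = 1.960.
Power = Φ(δ − 1.960) + Φ(−δ − 1.960) = Φ(0.217) + Φ(-4.137) = 0.5861 + 0.0000 = 0.5861.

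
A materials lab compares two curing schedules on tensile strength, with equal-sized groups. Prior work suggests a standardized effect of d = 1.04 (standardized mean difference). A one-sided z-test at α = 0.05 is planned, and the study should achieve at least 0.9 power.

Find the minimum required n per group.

Set Φ(δ − 1.645) = 0.9; then δ − 1.645 = Φ⁻¹(0.9) = 1.282, giving δ = 2.926.
δ = d·√(n/2) ⇒ n = 2(δ/d)² = 2 × (2.926 / 1.04)² = 15.84.
Rounding up, n = 16 per group.

n = 16 per group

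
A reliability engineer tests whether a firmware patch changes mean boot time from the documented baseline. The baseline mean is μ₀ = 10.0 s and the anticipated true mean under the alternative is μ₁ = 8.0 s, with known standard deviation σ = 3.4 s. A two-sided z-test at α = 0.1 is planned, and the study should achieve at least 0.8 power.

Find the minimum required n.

Standardized effect: d = |μ₁ − μ₀| / σ = |8.0 − 10.0| / 3.4 = 0.5882
For power 0.8 need Φ(δ − z_{0.05}) = 0.8, so δ = z_{0.05} + z_{0.20} = 1.645 + 0.842 = 2.486.
(Ignoring the negligible lower-tail rejection probability gives the usual closed-form inversion.)
δ = d·√n ⇒ n = (δ/d)² = (2.486 / 0.5882)² = 17.87.
Round up to the next whole unit.

n = 18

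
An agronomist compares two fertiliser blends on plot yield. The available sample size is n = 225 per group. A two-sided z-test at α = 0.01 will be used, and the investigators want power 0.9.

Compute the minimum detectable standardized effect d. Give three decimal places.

Need Φ(δ − 2.576) = 0.9, so δ = 2.576 + 1.282 = 3.857.
(The second rejection-region term Φ(−δ − z_{α/2}) is negligible and dropped.)
δ = d·√(n/2) ⇒ d = δ/√(n/2) = 3.857/√(225/2) = 0.3637.

d ≈ 0.364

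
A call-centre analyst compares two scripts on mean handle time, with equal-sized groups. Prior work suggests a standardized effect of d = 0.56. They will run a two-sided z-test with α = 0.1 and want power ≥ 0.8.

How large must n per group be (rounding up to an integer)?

n = 40 per group

For power 0.8 need Φ(δ − z_{0.05}) = 0.8, so δ = z_{0.05} + z_{0.20} = 1.645 + 0.842 = 2.486.
(Ignoring the negligible lower-tail rejection probability gives the usual closed-form inversion.)
δ = d·√(n/2) ⇒ n = 2(δ/d)² = 2 × (2.486 / 0.56)² = 39.43.
Rounding up, n = 40 per group.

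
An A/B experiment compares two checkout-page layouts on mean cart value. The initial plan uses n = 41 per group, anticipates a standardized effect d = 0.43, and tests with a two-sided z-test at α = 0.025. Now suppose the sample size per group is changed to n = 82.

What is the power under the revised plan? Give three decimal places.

Power ≈ 0.696

With n = 82 per group: δ = d·√(n/2) = 0.43 × √(82/2) = 2.7533. Critical value z_{0.0125} = 2.241.
Revised power = Φ(δ − 2.241) + Φ(−δ − 2.241) = Φ(0.512) + Φ(-4.995) = 0.6957 + 0.0000 = 0.6957.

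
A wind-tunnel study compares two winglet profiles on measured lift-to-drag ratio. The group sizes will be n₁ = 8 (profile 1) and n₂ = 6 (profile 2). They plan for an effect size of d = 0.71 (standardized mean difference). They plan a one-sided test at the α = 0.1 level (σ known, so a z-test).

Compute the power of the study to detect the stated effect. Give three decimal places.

Noncentrality parameter: δ = d / √(1/n₁ + 1/n₂) = 0.71 / √(1/8 + 1/6) = 1.3147
One-sided α = 0.1 → critical value z_{0.1} = 1.282.
Power = Φ(δ − 1.282) = Φ(0.033) = 0.5132.

Power ≈ 0.513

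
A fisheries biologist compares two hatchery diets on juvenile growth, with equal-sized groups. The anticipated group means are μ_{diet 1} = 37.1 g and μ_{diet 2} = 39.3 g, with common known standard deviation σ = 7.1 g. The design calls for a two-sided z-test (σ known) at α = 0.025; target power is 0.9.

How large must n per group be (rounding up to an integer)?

Standardized effect: d = |μ_{diet 1} − μ_{diet 2}| / σ = |37.1 − 39.3| / 7.1 = 0.3099
Set Φ(δ − 2.241) = 0.9; then δ − 2.241 = Φ⁻¹(0.9) = 1.282, giving δ = 3.523.
(The Φ(−δ − z_{α/2}) term is vanishingly small for δ > 0 and is dropped in the standard sample-size formula.)
δ = d·√(n/2) ⇒ n = 2(δ/d)² = 2 × (3.523 / 0.3099)² = 258.53.
Rounding up, n = 259 per group.

n = 259 per group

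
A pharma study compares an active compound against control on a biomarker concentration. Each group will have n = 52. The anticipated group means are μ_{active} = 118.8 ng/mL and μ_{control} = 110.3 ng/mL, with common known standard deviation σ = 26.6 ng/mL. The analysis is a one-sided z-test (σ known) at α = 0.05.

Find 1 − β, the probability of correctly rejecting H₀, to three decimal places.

Standardized effect: d = |μ_{active} − μ_{control}| / σ = |118.8 − 110.3| / 26.6 = 0.3195
Noncentrality parameter: δ = d·√(n/2) = 0.3195 × √(52/2) = 1.6294
Critical value for a one-sided test at α = 0.05: z_α = 1.645.
Power = P(Z > 1.645 − δ) = Φ(-0.015) = 0.4938.

Power ≈ 0.494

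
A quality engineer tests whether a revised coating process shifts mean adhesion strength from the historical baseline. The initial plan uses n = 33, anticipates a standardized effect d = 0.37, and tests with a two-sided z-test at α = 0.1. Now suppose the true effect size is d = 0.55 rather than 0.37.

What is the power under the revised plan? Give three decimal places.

Power ≈ 0.935

With d = 0.55: δ = d·√n = 0.55 × √33 = 3.1595. Critical value z_{0.05} = 1.645.
Revised power = Φ(δ − 1.645) + Φ(−δ − 1.645) = Φ(1.515) + Φ(-4.804) = 0.9351 + 0.0000 = 0.9351.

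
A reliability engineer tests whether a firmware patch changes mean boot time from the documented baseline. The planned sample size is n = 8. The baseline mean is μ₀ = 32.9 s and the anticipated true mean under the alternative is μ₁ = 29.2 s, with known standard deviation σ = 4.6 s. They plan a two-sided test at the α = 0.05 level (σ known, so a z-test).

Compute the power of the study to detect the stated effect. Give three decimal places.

Standardized effect: d = |μ₁ − μ₀| / σ = |29.2 − 32.9| / 4.6 = 0.8043
Noncentrality parameter: δ = d·√n = 0.8043 × √8 = 2.2750
Two-sided α = 0.05 → critical value z_{0.025} = 1.960.
Power = Φ(δ − 1.960) + Φ(−δ − 1.960) = Φ(0.315) + Φ(-4.235) = 0.6236 + 0.0000 = 0.6237.

Power ≈ 0.624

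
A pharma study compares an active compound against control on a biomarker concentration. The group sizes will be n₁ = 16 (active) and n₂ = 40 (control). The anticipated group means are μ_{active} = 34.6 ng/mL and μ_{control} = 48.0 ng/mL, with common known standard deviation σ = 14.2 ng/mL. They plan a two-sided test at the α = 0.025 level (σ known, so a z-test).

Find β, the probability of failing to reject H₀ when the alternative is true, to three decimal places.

β ≈ 0.171

Standardized effect: d = |μ_{active} − μ_{control}| / σ = |34.6 − 48.0| / 14.2 = 0.9437
Noncentrality parameter: δ = d / √(1/n₁ + 1/n₂) = 0.9437 / √(1/16 + 1/40) = 3.1902
Two-sided α = 0.025 → critical value z_{0.0125} = 2.241.
Power = Φ(δ − 2.241) + Φ(−δ − 2.241) = Φ(0.949) + Φ(-5.432) = 0.8286 + 0.0000 = 0.8286.
Type II error: β = 1 − power = 1 − 0.8286 = 0.1714.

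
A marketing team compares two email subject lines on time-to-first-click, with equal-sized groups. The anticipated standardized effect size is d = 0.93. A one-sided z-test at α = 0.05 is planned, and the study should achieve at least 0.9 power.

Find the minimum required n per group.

For power 0.9 need Φ(δ − z_{0.05}) = 0.9, so δ = z_{0.05} + z_{0.10} = 1.645 + 1.282 = 2.926.
δ = d·√(n/2) ⇒ n = 2(δ/d)² = 2 × (2.926 / 0.93)² = 19.80.
Rounding up, n = 20 per group.

n = 20 per group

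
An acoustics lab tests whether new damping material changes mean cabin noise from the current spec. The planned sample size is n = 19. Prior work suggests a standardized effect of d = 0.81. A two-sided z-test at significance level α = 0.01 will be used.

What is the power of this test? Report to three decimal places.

Noncentrality parameter: δ = d·√n = 0.81 × √19 = 3.5307
Two-sided α = 0.01 → critical value z_{0.005} = 2.576.
Power = Φ(δ − 2.576) + Φ(−δ − 2.576) = Φ(0.955) + Φ(-6.107) = 0.8302 + 0.0000 = 0.8302.

Power ≈ 0.830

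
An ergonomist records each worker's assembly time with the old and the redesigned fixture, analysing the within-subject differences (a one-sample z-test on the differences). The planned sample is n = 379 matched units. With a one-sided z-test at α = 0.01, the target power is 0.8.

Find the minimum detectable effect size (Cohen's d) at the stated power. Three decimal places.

Need Φ(δ − 2.326) = 0.8, so δ = 2.326 + 0.842 = 3.168.
δ = d·√n ⇒ d = δ/√n = 3.168/√379 = 0.1627.

d ≈ 0.163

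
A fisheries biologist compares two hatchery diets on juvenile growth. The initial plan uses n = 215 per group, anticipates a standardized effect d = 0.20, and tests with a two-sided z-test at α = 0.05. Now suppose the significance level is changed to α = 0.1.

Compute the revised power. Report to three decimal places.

Power ≈ 0.666

δ = d·√(n/2) = 0.20 × √(215/2) = 2.0736 (unchanged). New critical value: z_{0.05} = 1.645.
Revised power = Φ(δ − 1.645) + Φ(−δ − 1.645) = Φ(0.429) + Φ(-3.718) = 0.6660 + 0.0001 = 0.6661.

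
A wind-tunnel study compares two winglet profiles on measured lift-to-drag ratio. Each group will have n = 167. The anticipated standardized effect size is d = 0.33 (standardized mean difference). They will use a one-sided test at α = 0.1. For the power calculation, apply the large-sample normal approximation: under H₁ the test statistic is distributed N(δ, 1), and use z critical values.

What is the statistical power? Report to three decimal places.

Power ≈ 0.959

Noncentrality parameter: δ = d·√(n/2) = 0.33 × √(167/2) = 3.0155
One-sided α = 0.1 → critical value z_{0.1} = 1.282.
Power = Φ(δ − 1.282) = Φ(1.734) = 0.9585.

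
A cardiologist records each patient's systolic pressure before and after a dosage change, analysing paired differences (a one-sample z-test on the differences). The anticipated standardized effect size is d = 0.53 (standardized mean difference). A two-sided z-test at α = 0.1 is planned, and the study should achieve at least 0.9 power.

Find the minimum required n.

For power 0.9 need Φ(δ − z_{0.05}) = 0.9, so δ = z_{0.05} + z_{0.10} = 1.645 + 1.282 = 2.926.
(For δ > 0 the lower-tail rejection region contributes negligibly to power, so the one-term inversion is standard.)
δ = d·√n ⇒ n = (δ/d)² = (2.926 / 0.53)² = 30.49.
Rounding up, n = 31.

n = 31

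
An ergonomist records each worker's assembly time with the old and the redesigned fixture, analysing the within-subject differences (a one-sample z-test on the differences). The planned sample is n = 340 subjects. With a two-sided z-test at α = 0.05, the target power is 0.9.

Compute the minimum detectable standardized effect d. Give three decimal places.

d ≈ 0.176

Need Φ(δ − 1.960) = 0.9, so δ = 1.960 + 1.282 = 3.242.
(The second rejection-region term Φ(−δ − z_{α/2}) is negligible and dropped.)
δ = d·√n ⇒ d = δ/√n = 3.242/√340 = 0.1758.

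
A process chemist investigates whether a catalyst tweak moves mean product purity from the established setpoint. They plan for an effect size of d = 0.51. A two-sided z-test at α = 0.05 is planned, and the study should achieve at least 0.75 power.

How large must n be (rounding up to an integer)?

For power 0.75 need Φ(δ − z_{0.025}) = 0.75, so δ = z_{0.025} + z_{0.25} = 1.960 + 0.674 = 2.634.
(For δ > 0 the lower-tail rejection region contributes negligibly to power, so the one-term inversion is standard.)
δ = d·√n ⇒ n = (δ/d)² = (2.634 / 0.51)² = 26.68.
Round up to the next whole unit.

n = 27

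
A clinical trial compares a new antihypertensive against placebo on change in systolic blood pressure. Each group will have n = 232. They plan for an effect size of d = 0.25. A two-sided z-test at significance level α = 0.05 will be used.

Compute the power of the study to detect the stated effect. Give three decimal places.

Power ≈ 0.768

Noncentrality parameter: λ = d·√(n/2) = 0.25 × √(232/2) = 2.6926
Two-sided α = 0.05 → critical value z_{0.025} = 1.960.
Power = Φ(λ − 1.960) + Φ(−λ − 1.960) = Φ(0.733) + Φ(-4.653) = 0.7681 + 0.0000 = 0.7681.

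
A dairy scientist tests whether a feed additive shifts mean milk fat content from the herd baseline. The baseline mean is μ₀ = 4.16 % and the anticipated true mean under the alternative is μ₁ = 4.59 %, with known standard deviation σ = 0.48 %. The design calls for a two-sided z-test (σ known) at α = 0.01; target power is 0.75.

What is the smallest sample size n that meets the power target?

Standardized effect: d = |μ₁ − μ₀| / σ = |4.59 − 4.16| / 0.48 = 0.8958
Set Φ(δ − 2.576) = 0.75; then δ − 2.576 = Φ⁻¹(0.75) = 0.674, giving δ = 3.250.
(The Φ(−δ − z_{α/2}) term is vanishingly small for δ > 0 and is dropped in the standard sample-size formula.)
δ = d·√n ⇒ n = (δ/d)² = (3.250 / 0.8958)² = 13.16.
Rounding up, n = 14.

n = 14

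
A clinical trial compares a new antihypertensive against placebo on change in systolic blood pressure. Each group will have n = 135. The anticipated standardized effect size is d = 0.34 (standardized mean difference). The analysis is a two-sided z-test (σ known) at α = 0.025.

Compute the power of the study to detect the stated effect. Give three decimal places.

Power ≈ 0.710

Noncentrality parameter: δ = d·√(n/2) = 0.34 × √(135/2) = 2.7934
Two-sided α = 0.025 → critical value z_{0.0125} = 2.241.
Power = Φ(δ − 2.241) + Φ(−δ − 2.241) = Φ(0.552) + Φ(-5.035) = 0.7095 + 0.0000 = 0.7095.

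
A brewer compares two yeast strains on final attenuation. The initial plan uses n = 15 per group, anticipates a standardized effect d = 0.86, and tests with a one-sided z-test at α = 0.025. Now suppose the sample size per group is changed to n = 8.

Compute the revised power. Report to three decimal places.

Power ≈ 0.405

With n = 8 per group: δ = d·√(n/2) = 0.86 × √(8/2) = 1.7200. Critical value z_{0.025} = 1.960.
Revised power = Φ(δ − 1.960) = Φ(-0.240) = 0.4052.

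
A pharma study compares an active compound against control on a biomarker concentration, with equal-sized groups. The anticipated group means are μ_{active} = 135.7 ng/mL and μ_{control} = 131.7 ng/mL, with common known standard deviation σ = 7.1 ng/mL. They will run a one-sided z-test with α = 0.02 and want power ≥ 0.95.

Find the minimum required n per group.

n = 87 per group

Standardized effect: d = |μ_{active} − μ_{control}| / σ = |135.7 − 131.7| / 7.1 = 0.5634
Set Φ(δ − 2.054) = 0.95; then δ − 2.054 = Φ⁻¹(0.95) = 1.645, giving δ = 3.699.
δ = d·√(n/2) ⇒ n = 2(δ/d)² = 2 × (3.699 / 0.5634)² = 86.20.
Round up to the next whole unit.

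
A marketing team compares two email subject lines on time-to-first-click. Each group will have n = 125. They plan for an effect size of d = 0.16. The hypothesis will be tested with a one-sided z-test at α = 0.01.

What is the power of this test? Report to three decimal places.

Noncentrality parameter: δ = d·√(n/2) = 0.16 × √(125/2) = 1.2649
One-sided α = 0.01 → critical value z_{0.01} = 2.326.
Power = P(Z > 2.326 − δ) = Φ(-1.061) = 0.1442.

Power ≈ 0.144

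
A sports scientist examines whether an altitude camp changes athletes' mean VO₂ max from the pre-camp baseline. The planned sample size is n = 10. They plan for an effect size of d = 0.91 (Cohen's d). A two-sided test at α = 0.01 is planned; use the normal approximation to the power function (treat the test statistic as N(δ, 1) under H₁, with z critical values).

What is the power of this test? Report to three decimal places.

Power ≈ 0.619

Noncentrality parameter: δ = d·√n = 0.91 × √10 = 2.8777
Critical value for a two-sided test at α = 0.01: z_{α/2} = 2.576.
Power = Φ(δ − 2.576) + Φ(−δ − 2.576) = Φ(0.302) + Φ(-5.454) = 0.6186 + 0.0000 = 0.6186.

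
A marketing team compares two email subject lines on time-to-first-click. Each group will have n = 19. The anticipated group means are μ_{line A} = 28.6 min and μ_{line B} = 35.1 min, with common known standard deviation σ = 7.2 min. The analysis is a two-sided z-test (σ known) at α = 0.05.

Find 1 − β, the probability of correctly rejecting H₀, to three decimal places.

Standardized effect: d = |μ_{line A} − μ_{line B}| / σ = |28.6 − 35.1| / 7.2 = 0.9028
Noncentrality parameter: λ = d·√(n/2) = 0.9028 × √(19/2) = 2.7825
Two-sided α = 0.05 → critical value z_{0.025} = 1.960.
Power = Φ(λ − 1.960) + Φ(−λ − 1.960) = Φ(0.823) + Φ(-4.743) = 0.7946 + 0.0000 = 0.7946.

Power ≈ 0.795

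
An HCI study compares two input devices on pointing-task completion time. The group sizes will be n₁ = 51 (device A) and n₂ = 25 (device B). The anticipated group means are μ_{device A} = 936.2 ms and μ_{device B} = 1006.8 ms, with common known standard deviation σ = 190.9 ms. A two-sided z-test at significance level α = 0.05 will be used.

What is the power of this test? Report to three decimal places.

Standardized effect: d = |μ_{device A} − μ_{device B}| / σ = |936.2 − 1006.8| / 190.9 = 0.3698
Noncentrality parameter: λ = d / √(1/n₁ + 1/n₂) = 0.3698 / √(1/51 + 1/25) = 1.5148
Critical value for a two-sided test at α = 0.05: z_{α/2} = 1.960.
Power = Φ(λ − 1.960) + Φ(−λ − 1.960) = Φ(-0.445) + Φ(-3.475) = 0.3281 + 0.0003 = 0.3283.

Power ≈ 0.328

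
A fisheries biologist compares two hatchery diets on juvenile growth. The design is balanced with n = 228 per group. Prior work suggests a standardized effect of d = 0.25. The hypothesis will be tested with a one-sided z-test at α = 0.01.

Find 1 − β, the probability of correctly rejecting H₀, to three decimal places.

Noncentrality parameter: δ = d·√(n/2) = 0.25 × √(228/2) = 2.6693
One-sided α = 0.01 → critical value z_{0.01} = 2.326.
Power = P(Z > 2.326 − δ) = Φ(0.343) = 0.6342.

Power ≈ 0.634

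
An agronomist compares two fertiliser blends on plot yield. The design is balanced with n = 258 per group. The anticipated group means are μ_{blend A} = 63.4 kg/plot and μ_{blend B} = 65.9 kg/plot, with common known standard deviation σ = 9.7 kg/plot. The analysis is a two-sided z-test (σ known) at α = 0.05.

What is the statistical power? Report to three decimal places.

Standardized effect: d = |μ_{blend A} − μ_{blend B}| / σ = |63.4 − 65.9| / 9.7 = 0.2577
Noncentrality parameter: δ = d·√(n/2) = 0.2577 × √(258/2) = 2.9273
Two-sided α = 0.05 → critical value z_{0.025} = 1.960.
Power = Φ(δ − 1.960) + Φ(−δ − 1.960) = Φ(0.967) + Φ(-4.887) = 0.8333 + 0.0000 = 0.8333.

Power ≈ 0.833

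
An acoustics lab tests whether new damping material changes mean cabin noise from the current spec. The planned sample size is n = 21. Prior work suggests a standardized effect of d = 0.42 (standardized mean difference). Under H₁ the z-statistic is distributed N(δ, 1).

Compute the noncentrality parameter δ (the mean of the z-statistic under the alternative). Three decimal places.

δ ≈ 1.925

δ = d·√n = 0.42 × √21 = 1.9247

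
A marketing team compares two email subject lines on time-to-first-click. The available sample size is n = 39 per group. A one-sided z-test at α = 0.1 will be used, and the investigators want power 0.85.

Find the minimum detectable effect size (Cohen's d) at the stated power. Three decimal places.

d ≈ 0.525

Required noncentrality: δ = z_{0.1} + z_{0.15} = 1.282 + 1.036 = 2.318.
δ = d·√(n/2) ⇒ d = δ/√(n/2) = 2.318/√(39/2) = 0.5249.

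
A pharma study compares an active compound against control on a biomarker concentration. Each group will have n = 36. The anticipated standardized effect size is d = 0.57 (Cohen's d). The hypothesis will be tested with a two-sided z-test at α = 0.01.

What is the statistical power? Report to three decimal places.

Power ≈ 0.437

Noncentrality parameter: δ = d·√(n/2) = 0.57 × √(36/2) = 2.4183
Critical value for a two-sided test at α = 0.01: z_{α/2} = 2.576.
Power = Φ(δ − 2.576) + Φ(−δ − 2.576) = Φ(-0.158) + Φ(-4.994) = 0.4374 + 0.0000 = 0.4374.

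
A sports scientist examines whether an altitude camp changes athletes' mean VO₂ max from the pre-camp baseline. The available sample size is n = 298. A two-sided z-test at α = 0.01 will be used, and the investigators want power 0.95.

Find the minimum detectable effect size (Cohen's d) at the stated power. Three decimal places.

Need Φ(δ − 2.576) = 0.95, so δ = 2.576 + 1.645 = 4.221.
(Lower-tail contribution to power is negligible for δ > 0.)
δ = d·√n ⇒ d = δ/√n = 4.221/√298 = 0.2445.

d ≈ 0.244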